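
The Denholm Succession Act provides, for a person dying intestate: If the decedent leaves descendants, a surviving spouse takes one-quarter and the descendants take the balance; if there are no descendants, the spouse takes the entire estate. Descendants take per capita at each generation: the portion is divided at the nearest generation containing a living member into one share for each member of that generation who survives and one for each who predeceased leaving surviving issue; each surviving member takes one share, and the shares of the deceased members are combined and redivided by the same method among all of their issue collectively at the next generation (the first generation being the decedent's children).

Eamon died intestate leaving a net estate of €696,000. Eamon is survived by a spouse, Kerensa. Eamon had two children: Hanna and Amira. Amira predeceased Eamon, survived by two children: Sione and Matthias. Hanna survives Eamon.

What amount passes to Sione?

Kerensa takes one-quarter of €696,000 = €174,000. The remaining €522,000 passes to the descendants.
The descendants' portion (€522,000) is divided at the children's generation into 2 shares of €261,000. Hanna takes €261,000. The remaining share for the deceased Amira (€261,000) is carried to the next generation.
That pool (€261,000) is divided at the grandchildren's generation equally among Sione and Matthias: €130,500 each.

Sione receives €130,500.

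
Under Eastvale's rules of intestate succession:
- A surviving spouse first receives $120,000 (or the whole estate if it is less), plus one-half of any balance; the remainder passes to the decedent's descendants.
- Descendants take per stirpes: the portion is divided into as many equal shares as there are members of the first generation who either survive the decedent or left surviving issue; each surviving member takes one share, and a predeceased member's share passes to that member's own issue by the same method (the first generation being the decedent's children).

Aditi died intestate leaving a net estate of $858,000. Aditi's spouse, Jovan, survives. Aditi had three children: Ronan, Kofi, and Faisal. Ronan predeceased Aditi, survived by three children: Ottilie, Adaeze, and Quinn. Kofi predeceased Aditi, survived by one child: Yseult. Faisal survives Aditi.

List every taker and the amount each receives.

Jovan first takes $120,000, leaving a balance of $738,000. Jovan then takes one-half of the balance ($369,000), for a total of $489,000. The remaining $369,000 passes to the descendants.
The descendants' portion ($369,000) is divided into 3 shares of $123,000: Faisal takes $123,000; Ronan's $123,000 share passes to Ronan's issue; Kofi's $123,000 share passes to Kofi's issue.
Ronan's share ($123,000) is divided into 3 shares of $41,000: Ottilie, Adaeze, and Quinn each take $41,000.
Kofi's share ($123,000) passes entirely to Yseult.

Jovan: $489,000; Ottilie: $41,000; Adaeze: $41,000; Quinn: $41,000; Yseult: $123,000; Faisal: $123,000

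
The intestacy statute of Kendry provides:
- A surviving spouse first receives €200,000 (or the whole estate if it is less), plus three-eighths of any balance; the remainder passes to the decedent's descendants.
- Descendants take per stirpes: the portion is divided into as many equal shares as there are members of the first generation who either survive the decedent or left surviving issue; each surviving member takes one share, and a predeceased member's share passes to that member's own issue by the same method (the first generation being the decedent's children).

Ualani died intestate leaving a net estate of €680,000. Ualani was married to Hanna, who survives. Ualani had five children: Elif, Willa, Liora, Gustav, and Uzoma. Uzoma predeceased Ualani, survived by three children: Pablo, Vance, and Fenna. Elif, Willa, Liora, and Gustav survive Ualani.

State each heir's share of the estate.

Hanna first takes €200,000, leaving a balance of €480,000. Hanna then takes three-eighths of the balance (€180,000), for a total of €380,000. The remaining €300,000 passes to the descendants.
The descendants' portion (€300,000) is divided into 5 shares of €60,000: Elif, Willa, Liora, and Gustav each take €60,000; Uzoma's €60,000 share passes to Uzoma's issue.
Uzoma's share (€60,000) is divided into 3 shares of €20,000: Pablo, Vance, and Fenna each take €20,000.

Hanna: €380,000; Elif: €60,000; Willa: €60,000; Liora: €60,000; Gustav: €60,000; Pablo: €20,000; Vance: €20,000; Fenna: €20,000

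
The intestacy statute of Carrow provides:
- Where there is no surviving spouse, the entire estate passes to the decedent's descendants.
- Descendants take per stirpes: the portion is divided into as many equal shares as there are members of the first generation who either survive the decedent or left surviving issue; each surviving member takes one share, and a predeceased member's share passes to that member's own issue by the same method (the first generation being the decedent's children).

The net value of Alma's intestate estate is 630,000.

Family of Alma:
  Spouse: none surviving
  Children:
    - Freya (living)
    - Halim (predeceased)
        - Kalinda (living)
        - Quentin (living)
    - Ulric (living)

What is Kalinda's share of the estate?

Kalinda receives 105,000.

The entire 630,000 passes to the descendants.
That amount (630,000) is divided into 3 shares of 210,000: Freya and Ulric each take 210,000; Halim's 210,000 share passes to Halim's issue.
Halim's share (210,000) is divided into 2 shares of 105,000: Kalinda and Quentin each take 105,000.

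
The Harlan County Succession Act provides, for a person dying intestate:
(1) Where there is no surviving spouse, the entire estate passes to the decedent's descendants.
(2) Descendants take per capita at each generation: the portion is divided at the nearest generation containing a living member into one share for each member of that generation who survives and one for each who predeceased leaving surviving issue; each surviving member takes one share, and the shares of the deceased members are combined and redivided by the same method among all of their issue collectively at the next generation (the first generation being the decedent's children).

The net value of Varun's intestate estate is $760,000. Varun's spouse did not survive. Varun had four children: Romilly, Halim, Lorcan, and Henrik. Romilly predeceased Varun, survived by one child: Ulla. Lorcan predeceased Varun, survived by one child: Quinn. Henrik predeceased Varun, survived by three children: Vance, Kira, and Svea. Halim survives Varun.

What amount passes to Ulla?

Ulla receives $114,000.

The entire $760,000 passes to the descendants.
That amount ($760,000) is divided at the children's generation into 4 shares of $190,000. Halim takes $190,000. The 3 shares of the deceased (Romilly, Lorcan, and Henrik) are combined into a pool of $570,000.
That pool ($570,000) is divided at the grandchildren's generation equally among Ulla, Quinn, Vance, Kira, and Svea: $114,000 each.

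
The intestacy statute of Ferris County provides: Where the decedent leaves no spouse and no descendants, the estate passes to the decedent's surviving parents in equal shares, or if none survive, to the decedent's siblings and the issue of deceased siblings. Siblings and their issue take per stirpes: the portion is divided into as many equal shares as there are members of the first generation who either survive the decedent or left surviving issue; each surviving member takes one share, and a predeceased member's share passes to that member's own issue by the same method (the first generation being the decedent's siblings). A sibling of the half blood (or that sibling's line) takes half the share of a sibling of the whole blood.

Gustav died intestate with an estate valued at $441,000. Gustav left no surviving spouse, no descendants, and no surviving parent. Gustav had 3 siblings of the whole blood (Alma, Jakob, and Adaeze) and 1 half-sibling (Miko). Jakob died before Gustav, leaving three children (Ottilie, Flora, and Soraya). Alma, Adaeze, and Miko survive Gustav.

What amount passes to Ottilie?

Ottilie receives $42,000.

The entire $441,000 passes to the siblings and their issue.
Counting each half-blood sibling's line as half a unit, there are 7/2 units in $441,000, so one unit is $126,000. Whole-blood lines (Alma, Jakob, and Adaeze) take $126,000 each; half-blood lines (Miko) take $63,000 each.
Jakob's share ($126,000) is divided into 3 shares of $42,000: Ottilie, Flora, and Soraya each take $42,000.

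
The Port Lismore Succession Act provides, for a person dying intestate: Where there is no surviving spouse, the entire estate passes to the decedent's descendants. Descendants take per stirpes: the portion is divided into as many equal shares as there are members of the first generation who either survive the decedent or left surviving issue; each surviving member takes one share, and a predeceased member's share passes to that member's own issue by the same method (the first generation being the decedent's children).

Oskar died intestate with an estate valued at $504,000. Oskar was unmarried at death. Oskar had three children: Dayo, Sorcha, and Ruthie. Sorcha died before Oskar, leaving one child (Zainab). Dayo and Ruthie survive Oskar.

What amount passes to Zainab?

The entire $504,000 passes to the descendants.
That amount ($504,000) is divided into 3 shares of $168,000: Dayo and Ruthie each take $168,000; Sorcha's $168,000 share passes to Sorcha's issue.
Sorcha's share ($168,000) passes entirely to Zainab.

Zainab receives $168,000.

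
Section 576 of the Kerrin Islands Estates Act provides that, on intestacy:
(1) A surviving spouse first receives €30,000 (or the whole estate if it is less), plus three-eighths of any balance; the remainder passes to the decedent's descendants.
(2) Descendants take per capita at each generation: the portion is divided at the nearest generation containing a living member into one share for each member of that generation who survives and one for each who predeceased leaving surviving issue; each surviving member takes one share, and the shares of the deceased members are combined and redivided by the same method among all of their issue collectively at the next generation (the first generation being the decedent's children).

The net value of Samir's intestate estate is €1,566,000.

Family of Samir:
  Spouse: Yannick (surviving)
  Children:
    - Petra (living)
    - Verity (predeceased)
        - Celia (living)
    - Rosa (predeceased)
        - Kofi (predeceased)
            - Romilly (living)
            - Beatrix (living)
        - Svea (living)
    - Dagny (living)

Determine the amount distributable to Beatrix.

Yannick first takes €30,000, leaving a balance of €1,536,000. Yannick then takes three-eighths of the balance (€576,000), for a total of €606,000. The remaining €960,000 passes to the descendants.
The descendants' portion (€960,000) is divided at the children's generation into 4 shares of €240,000. Petra and Dagny each take €240,000. The 2 shares of the deceased (Verity and Rosa) are combined into a pool of €480,000.
That pool (€480,000) is divided at the grandchildren's generation into 3 shares of €160,000. Celia and Svea each take €160,000. The remaining share for the deceased Kofi (€160,000) is carried to the next generation.
That pool (€160,000) is divided at the great-grandchildren's generation equally among Romilly and Beatrix: €80,000 each.

Beatrix receives €80,000.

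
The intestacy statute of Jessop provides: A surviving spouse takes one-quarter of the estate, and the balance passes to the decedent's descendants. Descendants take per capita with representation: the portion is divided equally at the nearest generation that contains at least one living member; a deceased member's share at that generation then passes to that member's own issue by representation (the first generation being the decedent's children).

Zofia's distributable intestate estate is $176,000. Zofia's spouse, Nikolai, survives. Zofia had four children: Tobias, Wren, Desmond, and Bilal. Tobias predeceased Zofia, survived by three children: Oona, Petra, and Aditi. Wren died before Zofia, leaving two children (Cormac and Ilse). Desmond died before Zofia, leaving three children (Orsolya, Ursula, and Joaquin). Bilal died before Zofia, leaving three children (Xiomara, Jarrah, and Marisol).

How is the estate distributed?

Nikolai: $44,000; Oona: $12,000; Petra: $12,000; Aditi: $12,000; Cormac: $12,000; Ilse: $12,000; Orsolya: $12,000; Ursula: $12,000; Joaquin: $12,000; Xiomara: $12,000; Jarrah: $12,000; Marisol: $12,000

Nikolai takes one-quarter of $176,000 = $44,000. The remaining $132,000 passes to the descendants.
No child survives, so the initial division is made at the grandchildren's generation.
The descendants' portion ($132,000) is divided into 11 shares of $12,000: Oona, Petra, Aditi, Cormac, Ilse, Orsolya, Ursula, Joaquin, Xiomara, Jarrah, and Marisol each take $12,000.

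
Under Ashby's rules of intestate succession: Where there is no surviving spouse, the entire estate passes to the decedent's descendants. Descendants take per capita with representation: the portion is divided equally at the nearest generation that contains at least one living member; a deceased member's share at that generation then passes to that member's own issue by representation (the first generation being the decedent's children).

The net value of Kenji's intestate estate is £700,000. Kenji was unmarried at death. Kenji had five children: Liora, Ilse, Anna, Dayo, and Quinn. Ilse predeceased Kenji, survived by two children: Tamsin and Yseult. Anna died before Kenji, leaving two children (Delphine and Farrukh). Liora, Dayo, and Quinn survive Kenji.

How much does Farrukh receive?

Farrukh receives £70,000.

The entire £700,000 passes to the descendants.
That amount (£700,000) is divided into 5 shares of £140,000: Liora, Dayo, and Quinn each take £140,000; Ilse's £140,000 share passes to Ilse's issue; Anna's £140,000 share passes to Anna's issue.
Ilse's share (£140,000) is divided into 2 shares of £70,000: Tamsin and Yseult each take £70,000.
Anna's share (£140,000) is divided into 2 shares of £70,000: Delphine and Farrukh each take £70,000.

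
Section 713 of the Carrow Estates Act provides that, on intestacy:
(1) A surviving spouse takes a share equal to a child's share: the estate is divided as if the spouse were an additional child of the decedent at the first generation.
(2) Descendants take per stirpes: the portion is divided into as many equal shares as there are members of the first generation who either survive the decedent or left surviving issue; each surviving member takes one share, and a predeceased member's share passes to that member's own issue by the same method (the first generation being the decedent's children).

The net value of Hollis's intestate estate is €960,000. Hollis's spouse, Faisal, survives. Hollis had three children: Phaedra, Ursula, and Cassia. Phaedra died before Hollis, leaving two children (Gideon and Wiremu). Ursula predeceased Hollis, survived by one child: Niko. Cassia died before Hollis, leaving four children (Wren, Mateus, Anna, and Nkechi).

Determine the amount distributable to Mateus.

Mateus receives €60,000.

The spouse counts as an additional share at the children's level, so there are 4 primary shares of €240,000. Faisal takes one such share (€240,000).
The children's combined portion (€720,000) is divided into 3 shares of €240,000: Phaedra's €240,000 share passes to Phaedra's issue; Ursula's €240,000 share passes to Ursula's issue; Cassia's €240,000 share passes to Cassia's issue.
Phaedra's share (€240,000) is divided into 2 shares of €120,000: Gideon and Wiremu each take €120,000.
Ursula's share (€240,000) passes entirely to Niko.
Cassia's share (€240,000) is divided into 4 shares of €60,000: Wren, Mateus, Anna, and Nkechi each take €60,000.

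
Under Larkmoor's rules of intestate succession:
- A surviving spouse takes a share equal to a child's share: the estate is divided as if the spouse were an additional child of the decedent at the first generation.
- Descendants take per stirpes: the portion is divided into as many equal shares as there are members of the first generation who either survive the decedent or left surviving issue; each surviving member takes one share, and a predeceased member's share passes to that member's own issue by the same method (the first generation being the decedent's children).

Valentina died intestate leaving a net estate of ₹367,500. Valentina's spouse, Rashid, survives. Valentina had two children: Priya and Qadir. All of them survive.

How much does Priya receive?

The spouse counts as an additional share at the children's level, so there are 3 primary shares of ₹122,500. Rashid takes one such share (₹122,500).
The children's combined portion (₹245,000) is divided into 2 shares of ₹122,500: Priya and Qadir each take ₹122,500.

Priya receives ₹122,500.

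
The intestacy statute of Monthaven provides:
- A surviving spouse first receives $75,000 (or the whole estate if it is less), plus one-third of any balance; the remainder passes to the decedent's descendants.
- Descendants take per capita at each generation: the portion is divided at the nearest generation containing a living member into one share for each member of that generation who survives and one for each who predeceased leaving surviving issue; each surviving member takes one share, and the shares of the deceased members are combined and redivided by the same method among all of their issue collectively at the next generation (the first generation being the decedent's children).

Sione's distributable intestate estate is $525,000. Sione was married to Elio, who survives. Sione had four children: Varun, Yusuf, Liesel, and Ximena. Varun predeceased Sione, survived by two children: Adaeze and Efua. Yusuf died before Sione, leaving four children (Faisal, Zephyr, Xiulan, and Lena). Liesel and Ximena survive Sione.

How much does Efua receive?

Elio first takes $75,000, leaving a balance of $450,000. Elio then takes one-third of the balance ($150,000), for a total of $225,000. The remaining $300,000 passes to the descendants.
The descendants' portion ($300,000) is divided at the children's generation into 4 shares of $75,000. Liesel and Ximena each take $75,000. The 2 shares of the deceased (Varun and Yusuf) are combined into a pool of $150,000.
That pool ($150,000) is divided at the grandchildren's generation equally among Adaeze, Efua, Faisal, Zephyr, Xiulan, and Lena: $25,000 each.

Efua receives $25,000.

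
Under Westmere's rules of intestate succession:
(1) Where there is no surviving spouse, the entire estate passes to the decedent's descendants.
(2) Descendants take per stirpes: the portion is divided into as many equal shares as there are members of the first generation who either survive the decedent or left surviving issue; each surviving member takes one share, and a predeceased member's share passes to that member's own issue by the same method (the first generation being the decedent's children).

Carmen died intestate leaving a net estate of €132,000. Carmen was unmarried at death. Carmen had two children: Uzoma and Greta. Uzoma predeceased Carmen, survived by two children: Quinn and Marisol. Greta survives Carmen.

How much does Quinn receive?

The entire €132,000 passes to the descendants.
That amount (€132,000) is divided into 2 shares of €66,000: Greta takes €66,000; Uzoma's €66,000 share passes to Uzoma's issue.
Uzoma's share (€66,000) is divided into 2 shares of €33,000: Quinn and Marisol each take €33,000.

Quinn receives €33,000.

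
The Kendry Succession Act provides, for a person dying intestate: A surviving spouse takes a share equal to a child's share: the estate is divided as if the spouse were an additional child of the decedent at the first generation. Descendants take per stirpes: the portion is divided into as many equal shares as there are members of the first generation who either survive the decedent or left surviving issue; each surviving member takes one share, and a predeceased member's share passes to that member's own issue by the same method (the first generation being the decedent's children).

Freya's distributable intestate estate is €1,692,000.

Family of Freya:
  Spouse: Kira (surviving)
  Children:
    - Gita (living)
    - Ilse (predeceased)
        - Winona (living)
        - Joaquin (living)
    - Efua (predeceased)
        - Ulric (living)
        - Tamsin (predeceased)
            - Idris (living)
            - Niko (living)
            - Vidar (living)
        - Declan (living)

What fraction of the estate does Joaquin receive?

Joaquin receives 1/8 of the estate.

The spouse counts as an additional share at the children's level, so there are 4 primary shares of €423,000. Kira takes one such share (€423,000).
The children's combined portion (€1,269,000) is divided into 3 shares of €423,000: Gita takes €423,000; Ilse's €423,000 share passes to Ilse's issue; Efua's €423,000 share passes to Efua's issue.
Ilse's share (€423,000) is divided into 2 shares of €211,500: Winona and Joaquin each take €211,500.
Efua's share (€423,000) is divided into 3 shares of €141,000: Ulric and Declan each take €141,000; Tamsin's €141,000 share passes to Tamsin's issue.
Tamsin's share (€141,000) is divided into 3 shares of €47,000: Idris, Niko, and Vidar each take €47,000.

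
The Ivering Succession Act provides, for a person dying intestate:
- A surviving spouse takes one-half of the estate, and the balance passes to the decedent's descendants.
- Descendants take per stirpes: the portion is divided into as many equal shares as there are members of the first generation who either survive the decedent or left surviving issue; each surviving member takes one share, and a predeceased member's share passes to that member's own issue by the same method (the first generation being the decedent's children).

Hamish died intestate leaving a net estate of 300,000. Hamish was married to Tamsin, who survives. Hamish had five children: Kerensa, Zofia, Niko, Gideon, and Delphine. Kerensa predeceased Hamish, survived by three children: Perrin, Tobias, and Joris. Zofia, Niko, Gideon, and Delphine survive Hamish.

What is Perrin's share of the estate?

Tamsin takes one-half of 300,000 = 150,000. The remaining 150,000 passes to the descendants.
The descendants' portion (150,000) is divided into 5 shares of 30,000: Zofia, Niko, Gideon, and Delphine each take 30,000; Kerensa's 30,000 share passes to Kerensa's issue.
Kerensa's share (30,000) is divided into 3 shares of 10,000: Perrin, Tobias, and Joris each take 10,000.

Perrin receives 10,000.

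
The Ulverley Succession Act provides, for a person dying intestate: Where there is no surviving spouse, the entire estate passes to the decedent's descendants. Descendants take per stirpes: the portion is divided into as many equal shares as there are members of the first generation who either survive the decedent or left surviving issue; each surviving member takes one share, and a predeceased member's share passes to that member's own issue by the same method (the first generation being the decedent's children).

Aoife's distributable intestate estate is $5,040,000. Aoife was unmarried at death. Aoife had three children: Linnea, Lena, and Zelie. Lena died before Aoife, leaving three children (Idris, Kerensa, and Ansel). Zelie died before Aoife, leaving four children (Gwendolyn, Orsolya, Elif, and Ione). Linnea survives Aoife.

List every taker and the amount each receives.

Linnea: $1,680,000; Idris: $560,000; Kerensa: $560,000; Ansel: $560,000; Gwendolyn: $420,000; Orsolya: $420,000; Elif: $420,000; Ione: $420,000

The entire $5,040,000 passes to the descendants.
That amount ($5,040,000) is divided into 3 shares of $1,680,000: Linnea takes $1,680,000; Lena's $1,680,000 share passes to Lena's issue; Zelie's $1,680,000 share passes to Zelie's issue.
Lena's share ($1,680,000) is divided into 3 shares of $560,000: Idris, Kerensa, and Ansel each take $560,000.
Zelie's share ($1,680,000) is divided into 4 shares of $420,000: Gwendolyn, Orsolya, Elif, and Ione each take $420,000.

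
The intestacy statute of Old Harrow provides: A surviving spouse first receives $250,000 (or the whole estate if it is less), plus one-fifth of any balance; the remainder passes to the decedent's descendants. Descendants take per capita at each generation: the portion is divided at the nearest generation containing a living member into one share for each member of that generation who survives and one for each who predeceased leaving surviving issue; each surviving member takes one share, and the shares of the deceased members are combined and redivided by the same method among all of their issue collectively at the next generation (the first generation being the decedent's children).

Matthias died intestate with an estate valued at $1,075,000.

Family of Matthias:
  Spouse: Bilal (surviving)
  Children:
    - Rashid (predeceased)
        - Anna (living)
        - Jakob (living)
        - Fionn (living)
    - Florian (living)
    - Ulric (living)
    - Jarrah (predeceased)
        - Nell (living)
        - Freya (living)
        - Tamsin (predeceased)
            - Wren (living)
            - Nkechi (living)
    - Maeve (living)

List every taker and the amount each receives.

Bilal: $415,000; Anna: $44,000; Jakob: $44,000; Fionn: $44,000; Florian: $132,000; Ulric: $132,000; Nell: $44,000; Freya: $44,000; Wren: $22,000; Nkechi: $22,000; Maeve: $132,000

Bilal first takes $250,000, leaving a balance of $825,000. Bilal then takes one-fifth of the balance ($165,000), for a total of $415,000. The remaining $660,000 passes to the descendants.
The descendants' portion ($660,000) is divided at the children's generation into 5 shares of $132,000. Florian, Ulric, and Maeve each take $132,000. The 2 shares of the deceased (Rashid and Jarrah) are combined into a pool of $264,000.
That pool ($264,000) is divided at the grandchildren's generation into 6 shares of $44,000. Anna, Jakob, Fionn, Nell, and Freya each take $44,000. The remaining share for the deceased Tamsin ($44,000) is carried to the next generation.
That pool ($44,000) is divided at the great-grandchildren's generation equally among Wren and Nkechi: $22,000 each.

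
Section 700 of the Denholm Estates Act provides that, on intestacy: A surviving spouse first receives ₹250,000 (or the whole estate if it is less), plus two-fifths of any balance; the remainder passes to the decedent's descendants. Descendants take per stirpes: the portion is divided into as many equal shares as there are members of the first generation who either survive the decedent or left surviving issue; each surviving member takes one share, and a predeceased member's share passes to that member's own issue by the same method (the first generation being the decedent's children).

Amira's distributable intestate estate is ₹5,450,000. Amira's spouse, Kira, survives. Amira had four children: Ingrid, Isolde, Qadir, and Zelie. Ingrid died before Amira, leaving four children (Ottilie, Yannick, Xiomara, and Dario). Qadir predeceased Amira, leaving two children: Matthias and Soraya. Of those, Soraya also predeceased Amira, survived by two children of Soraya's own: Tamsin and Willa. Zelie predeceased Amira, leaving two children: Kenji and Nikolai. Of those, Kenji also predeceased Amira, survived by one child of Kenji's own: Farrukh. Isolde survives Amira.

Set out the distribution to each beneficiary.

Kira first takes ₹250,000, leaving a balance of ₹5,200,000. Kira then takes two-fifths of the balance (₹2,080,000), for a total of ₹2,330,000. The remaining ₹3,120,000 passes to the descendants.
The descendants' portion (₹3,120,000) is divided into 4 shares of ₹780,000: Isolde takes ₹780,000; Ingrid's ₹780,000 share passes to Ingrid's issue; Qadir's ₹780,000 share passes to Qadir's issue; Zelie's ₹780,000 share passes to Zelie's issue.
Ingrid's share (₹780,000) is divided into 4 shares of ₹195,000: Ottilie, Yannick, Xiomara, and Dario each take ₹195,000.
Qadir's share (₹780,000) is divided into 2 shares of ₹390,000: Matthias takes ₹390,000; Soraya's ₹390,000 share passes to Soraya's issue.
Soraya's share (₹390,000) is divided into 2 shares of ₹195,000: Tamsin and Willa each take ₹195,000.
Zelie's share (₹780,000) is divided into 2 shares of ₹390,000: Nikolai takes ₹390,000; Kenji's ₹390,000 share passes to Kenji's issue.
Kenji's share (₹390,000) passes entirely to Farrukh.

Kira: ₹2,330,000; Ottilie: ₹195,000; Yannick: ₹195,000; Xiomara: ₹195,000; Dario: ₹195,000; Isolde: ₹780,000; Matthias: ₹390,000; Tamsin: ₹195,000; Willa: ₹195,000; Farrukh: ₹390,000; Nikolai: ₹390,000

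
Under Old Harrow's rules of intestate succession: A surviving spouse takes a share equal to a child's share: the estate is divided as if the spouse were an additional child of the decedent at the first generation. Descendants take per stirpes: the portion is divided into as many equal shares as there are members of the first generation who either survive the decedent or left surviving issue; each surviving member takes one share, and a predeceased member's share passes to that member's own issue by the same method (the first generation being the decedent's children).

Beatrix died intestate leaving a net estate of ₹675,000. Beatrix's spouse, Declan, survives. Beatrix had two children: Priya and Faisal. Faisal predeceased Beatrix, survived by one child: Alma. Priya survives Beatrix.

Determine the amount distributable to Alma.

Alma receives ₹225,000.

The spouse counts as an additional share at the children's level, so there are 3 primary shares of ₹225,000. Declan takes one such share (₹225,000).
The children's combined portion (₹450,000) is divided into 2 shares of ₹225,000: Priya takes ₹225,000; Faisal's ₹225,000 share passes to Faisal's issue.
Faisal's share (₹225,000) passes entirely to Alma.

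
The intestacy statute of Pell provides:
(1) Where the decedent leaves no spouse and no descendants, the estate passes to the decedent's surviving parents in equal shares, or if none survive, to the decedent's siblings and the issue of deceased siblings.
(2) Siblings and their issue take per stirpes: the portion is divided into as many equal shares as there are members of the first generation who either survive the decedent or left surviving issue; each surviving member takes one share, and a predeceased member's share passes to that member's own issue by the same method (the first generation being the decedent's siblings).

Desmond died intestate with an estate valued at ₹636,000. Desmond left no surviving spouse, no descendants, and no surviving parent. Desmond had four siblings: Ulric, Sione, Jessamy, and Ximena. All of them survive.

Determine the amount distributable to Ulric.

Ulric receives ₹159,000.

The entire ₹636,000 passes to the siblings and their issue.
That amount (₹636,000) is divided into 4 shares of ₹159,000: Ulric, Sione, Jessamy, and Ximena each take ₹159,000.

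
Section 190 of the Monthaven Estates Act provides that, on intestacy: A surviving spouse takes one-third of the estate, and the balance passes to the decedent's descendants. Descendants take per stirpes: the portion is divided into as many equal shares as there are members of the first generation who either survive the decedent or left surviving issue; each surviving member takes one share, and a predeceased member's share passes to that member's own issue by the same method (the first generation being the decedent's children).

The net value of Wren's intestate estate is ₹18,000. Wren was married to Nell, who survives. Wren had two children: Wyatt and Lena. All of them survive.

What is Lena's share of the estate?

Nell takes one-third of ₹18,000 = ₹6,000. The remaining ₹12,000 passes to the descendants.
The descendants' portion (₹12,000) is divided into 2 shares of ₹6,000: Wyatt and Lena each take ₹6,000.

Lena receives ₹6,000.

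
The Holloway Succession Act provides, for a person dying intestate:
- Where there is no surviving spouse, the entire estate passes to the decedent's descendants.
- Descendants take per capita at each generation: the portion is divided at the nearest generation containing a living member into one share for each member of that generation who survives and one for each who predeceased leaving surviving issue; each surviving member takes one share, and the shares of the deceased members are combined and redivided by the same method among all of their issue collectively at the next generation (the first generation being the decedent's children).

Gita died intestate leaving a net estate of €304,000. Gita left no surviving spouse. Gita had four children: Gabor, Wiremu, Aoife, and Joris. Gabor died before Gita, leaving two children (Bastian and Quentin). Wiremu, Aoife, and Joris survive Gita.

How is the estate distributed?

Bastian: €38,000; Quentin: €38,000; Wiremu: €76,000; Aoife: €76,000; Joris: €76,000

The entire €304,000 passes to the descendants.
That amount (€304,000) is divided at the children's generation into 4 shares of €76,000. Wiremu, Aoife, and Joris each take €76,000. The remaining share for the deceased Gabor (€76,000) is carried to the next generation.
That pool (€76,000) is divided at the grandchildren's generation equally among Bastian and Quentin: €38,000 each.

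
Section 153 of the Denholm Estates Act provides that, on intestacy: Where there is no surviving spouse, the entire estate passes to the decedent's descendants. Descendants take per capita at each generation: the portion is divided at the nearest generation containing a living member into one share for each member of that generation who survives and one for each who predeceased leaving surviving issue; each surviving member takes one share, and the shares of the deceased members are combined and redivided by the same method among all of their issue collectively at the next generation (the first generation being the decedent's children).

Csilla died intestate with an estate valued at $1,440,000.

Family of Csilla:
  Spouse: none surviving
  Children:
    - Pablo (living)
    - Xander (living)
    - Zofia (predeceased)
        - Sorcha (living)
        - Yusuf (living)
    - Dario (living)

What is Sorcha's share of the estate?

The entire $1,440,000 passes to the descendants.
That amount ($1,440,000) is divided at the children's generation into 4 shares of $360,000. Pablo, Xander, and Dario each take $360,000. The remaining share for the deceased Zofia ($360,000) is carried to the next generation.
That pool ($360,000) is divided at the grandchildren's generation equally among Sorcha and Yusuf: $180,000 each.

Sorcha receives $180,000.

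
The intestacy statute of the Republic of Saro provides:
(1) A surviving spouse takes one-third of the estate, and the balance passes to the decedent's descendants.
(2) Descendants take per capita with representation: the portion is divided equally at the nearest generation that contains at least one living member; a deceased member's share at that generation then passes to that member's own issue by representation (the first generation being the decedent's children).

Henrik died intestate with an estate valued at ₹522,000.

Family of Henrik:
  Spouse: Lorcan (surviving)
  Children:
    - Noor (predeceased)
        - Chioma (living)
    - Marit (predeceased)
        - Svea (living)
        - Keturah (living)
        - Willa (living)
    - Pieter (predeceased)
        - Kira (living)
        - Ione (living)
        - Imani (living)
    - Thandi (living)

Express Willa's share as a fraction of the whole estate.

Willa receives 1/18 of the estate.

Lorcan takes one-third of ₹522,000 = ₹174,000. The remaining ₹348,000 passes to the descendants.
The descendants' portion (₹348,000) is divided into 4 shares of ₹87,000: Thandi takes ₹87,000; Noor's ₹87,000 share passes to Noor's issue; Marit's ₹87,000 share passes to Marit's issue; Pieter's ₹87,000 share passes to Pieter's issue.
Noor's share (₹87,000) passes entirely to Chioma.
Marit's share (₹87,000) is divided into 3 shares of ₹29,000: Svea, Keturah, and Willa each take ₹29,000.
Pieter's share (₹87,000) is divided into 3 shares of ₹29,000: Kira, Ione, and Imani each take ₹29,000.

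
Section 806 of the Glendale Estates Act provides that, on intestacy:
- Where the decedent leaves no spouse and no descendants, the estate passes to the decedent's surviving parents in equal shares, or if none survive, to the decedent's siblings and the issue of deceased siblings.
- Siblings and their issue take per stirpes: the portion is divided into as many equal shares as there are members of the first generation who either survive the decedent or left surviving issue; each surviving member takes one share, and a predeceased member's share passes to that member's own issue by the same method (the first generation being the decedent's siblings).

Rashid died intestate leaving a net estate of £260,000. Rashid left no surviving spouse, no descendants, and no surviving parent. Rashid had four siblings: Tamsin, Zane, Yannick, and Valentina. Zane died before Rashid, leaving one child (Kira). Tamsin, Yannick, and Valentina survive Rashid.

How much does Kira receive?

The entire £260,000 passes to the siblings and their issue.
That amount (£260,000) is divided into 4 shares of £65,000: Tamsin, Yannick, and Valentina each take £65,000; Zane's £65,000 share passes to Zane's issue.
Zane's share (£65,000) passes entirely to Kira.

Kira receives £65,000.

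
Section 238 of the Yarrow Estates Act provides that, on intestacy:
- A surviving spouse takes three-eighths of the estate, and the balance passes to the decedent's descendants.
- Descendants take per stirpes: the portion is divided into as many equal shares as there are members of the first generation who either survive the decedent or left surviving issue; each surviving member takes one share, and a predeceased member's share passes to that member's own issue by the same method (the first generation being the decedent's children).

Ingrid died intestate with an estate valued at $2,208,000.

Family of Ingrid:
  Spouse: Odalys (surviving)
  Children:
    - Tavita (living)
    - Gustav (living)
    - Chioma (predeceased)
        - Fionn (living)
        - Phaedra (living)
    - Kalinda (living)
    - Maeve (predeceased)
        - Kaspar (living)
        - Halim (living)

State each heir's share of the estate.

Odalys takes three-eighths of $2,208,000 = $828,000. The remaining $1,380,000 passes to the descendants.
The descendants' portion ($1,380,000) is divided into 5 shares of $276,000: Tavita, Gustav, and Kalinda each take $276,000; Chioma's $276,000 share passes to Chioma's issue; Maeve's $276,000 share passes to Maeve's issue.
Chioma's share ($276,000) is divided into 2 shares of $138,000: Fionn and Phaedra each take $138,000.
Maeve's share ($276,000) is divided into 2 shares of $138,000: Kaspar and Halim each take $138,000.

Odalys: $828,000; Tavita: $276,000; Gustav: $276,000; Fionn: $138,000; Phaedra: $138,000; Kalinda: $276,000; Kaspar: $138,000; Halim: $138,000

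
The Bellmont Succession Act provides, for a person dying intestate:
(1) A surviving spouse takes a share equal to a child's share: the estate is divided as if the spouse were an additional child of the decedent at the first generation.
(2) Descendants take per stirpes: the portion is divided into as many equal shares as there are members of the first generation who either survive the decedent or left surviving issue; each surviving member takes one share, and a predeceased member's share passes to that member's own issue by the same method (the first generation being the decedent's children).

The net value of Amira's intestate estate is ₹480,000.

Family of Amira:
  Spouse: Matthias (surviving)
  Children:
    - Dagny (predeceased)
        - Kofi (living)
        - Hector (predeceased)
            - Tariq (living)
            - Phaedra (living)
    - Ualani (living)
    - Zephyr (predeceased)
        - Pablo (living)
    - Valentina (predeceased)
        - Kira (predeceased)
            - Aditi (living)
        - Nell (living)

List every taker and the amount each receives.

The spouse counts as an additional share at the children's level, so there are 5 primary shares of ₹96,000. Matthias takes one such share (₹96,000).
The children's combined portion (₹384,000) is divided into 4 shares of ₹96,000: Ualani takes ₹96,000; Dagny's ₹96,000 share passes to Dagny's issue; Zephyr's ₹96,000 share passes to Zephyr's issue; Valentina's ₹96,000 share passes to Valentina's issue.
Dagny's share (₹96,000) is divided into 2 shares of ₹48,000: Kofi takes ₹48,000; Hector's ₹48,000 share passes to Hector's issue.
Hector's share (₹48,000) is divided into 2 shares of ₹24,000: Tariq and Phaedra each take ₹24,000.
Zephyr's share (₹96,000) passes entirely to Pablo.
Valentina's share (₹96,000) is divided into 2 shares of ₹48,000: Nell takes ₹48,000; Kira's ₹48,000 share passes to Kira's issue.
Kira's share (₹48,000) passes entirely to Aditi.

Matthias: ₹96,000; Kofi: ₹48,000; Tariq: ₹24,000; Phaedra: ₹24,000; Ualani: ₹96,000; Pablo: ₹96,000; Aditi: ₹48,000; Nell: ₹48,000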